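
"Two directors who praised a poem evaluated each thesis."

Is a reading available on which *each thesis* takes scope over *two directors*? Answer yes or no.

Yes

Although the sentence contains a relative clause (*who praised a poem*), *each thesis* is outside it, in the matrix VP.
QR within a single clause is free, so the lower quantifier may take scope over the higher one.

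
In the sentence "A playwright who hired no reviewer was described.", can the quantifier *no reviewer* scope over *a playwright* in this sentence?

No

The target quantifier *no reviewer* is part of the relative clause *who hired no reviewer*.
QR out of a relative clause is ruled out by the relative-clause island constraint.
*no reviewer* is confined to the island and cannot take scope over *a playwright*.
(Only the surface reading survives: one fixed playwright with respect to all the relevant reviewers.)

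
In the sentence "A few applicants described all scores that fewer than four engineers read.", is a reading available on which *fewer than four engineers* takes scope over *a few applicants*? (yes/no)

The DP *fewer than four engineers* is contained in the relative clause *that fewer than four engineers read* modifying *all scores*.
Quantifiers inside a relative clause are trapped there; the RC boundary blocks QR.
*fewer than four engineers* is confined to the island and cannot take scope over *a few applicants*.

No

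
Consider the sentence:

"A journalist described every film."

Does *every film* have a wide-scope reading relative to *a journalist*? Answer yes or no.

Yes

*every film* and *a journalist* are in the same minimal clause.
QR within a single clause is free, so the lower quantifier may take scope over the higher one.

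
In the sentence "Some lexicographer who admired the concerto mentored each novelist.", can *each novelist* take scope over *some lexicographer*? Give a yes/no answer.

Yes

The RC *who admired the concerto* is an island, but *each novelist* is not inside it — it is the matrix object, a clausemate of *some lexicographer*.
With no island boundary between them, the object can take inverse scope over the subject via ordinary QR within the clause.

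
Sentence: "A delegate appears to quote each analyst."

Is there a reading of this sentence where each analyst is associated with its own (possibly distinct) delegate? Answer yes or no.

The described interpretation is the *each analyst* > *a delegate* scoping.
The matrix predicate is a raising verb, whose infinitival complement is not a scope island — *each analyst* can QR into the matrix clause.
No island intervenes, so both surface and inverse scope are derivable.

Yes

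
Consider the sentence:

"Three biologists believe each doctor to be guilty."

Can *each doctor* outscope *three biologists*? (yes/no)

This is an ECM construction: *each doctor* is the infinitival subject, Case-marked by the matrix verb, and the infinitive is transparent for QR.
With no island boundary between them, the object can take inverse scope over the subject via ordinary QR within the clause.

Yes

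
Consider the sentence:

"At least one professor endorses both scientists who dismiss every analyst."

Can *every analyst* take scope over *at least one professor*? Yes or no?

No

Structurally, *every analyst* is inside the relative clause *who dismiss every analyst* modifying *both scientists*.
Quantifiers inside a relative clause are trapped there; the RC boundary blocks QR.
Hence only narrow scope for *every analyst* (under *at least one professor*) survives.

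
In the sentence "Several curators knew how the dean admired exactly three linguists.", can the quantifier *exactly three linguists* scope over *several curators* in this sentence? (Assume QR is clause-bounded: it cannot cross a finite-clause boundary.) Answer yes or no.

No

The target quantifier *exactly three linguists* is part of the embedded question *how the dean admired exactly three linguists*.
Embedded questions are wh-islands: a quantifier inside an indirect question cannot QR into the matrix clause.
The inverse ordering *exactly three linguists* > *several curators* is therefore underivable.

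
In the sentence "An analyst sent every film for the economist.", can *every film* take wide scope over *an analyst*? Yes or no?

*an analyst* and *every film* are co-arguments of the matrix verb, with nothing but a clause-internal boundary between them.
With no island boundary between them, the object can take inverse scope over the subject via ordinary QR within the clause.
Both orderings are possible: *an analyst* > *every film* and *every film* > *an analyst*.

Yes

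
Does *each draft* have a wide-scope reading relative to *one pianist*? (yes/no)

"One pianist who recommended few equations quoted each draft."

*each draft* is a matrix argument; only *one pianist* is modified by the relative clause *who recommended few equations*, so the RC island is irrelevant to the target quantifier.
QR within a single clause is free, so the lower quantifier may take scope over the higher one.
The sentence is scopally ambiguous between *one pianist* > *each draft* and *each draft* > *one pianist*.

Yes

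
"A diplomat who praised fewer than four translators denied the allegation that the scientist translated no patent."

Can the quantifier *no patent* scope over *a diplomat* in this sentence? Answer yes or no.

No

*no patent* occurs within the complex NP *the allegation that the scientist translated no patent*.
Noun-complement clauses are scope islands (the Complex NP Constraint): a quantifier inside one cannot scope into the matrix.
Hence only narrow scope for *no patent* (under *a diplomat*) survives.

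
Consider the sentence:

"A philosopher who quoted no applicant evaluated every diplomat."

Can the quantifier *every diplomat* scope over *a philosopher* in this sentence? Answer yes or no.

Yes

Although the sentence contains a relative clause (*who quoted no applicant*), *every diplomat* is outside it, in the matrix VP.
QR within a single clause is free, so the lower quantifier may take scope over the higher one.
So *every diplomat* > *a philosopher* is among the available readings.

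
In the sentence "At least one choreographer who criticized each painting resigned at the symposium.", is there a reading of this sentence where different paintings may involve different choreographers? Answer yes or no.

This is the *each painting* > *at least one choreographer* reading.
*each painting* occurs within the relative clause *who criticized each painting*.
Quantifiers inside a relative clause are trapped there; the RC boundary blocks QR.
Hence only narrow scope for *each painting* (under *at least one choreographer*) survives.

No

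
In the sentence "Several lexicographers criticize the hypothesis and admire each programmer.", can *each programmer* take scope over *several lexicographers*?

*each programmer* is embedded in one conjunct of the coordinate structure (*admire each programmer*).
QR out of a conjunct would have to apply non-ATB, which the CSC forbids.
Hence only narrow scope for *each programmer* (under *several lexicographers*) survives.

No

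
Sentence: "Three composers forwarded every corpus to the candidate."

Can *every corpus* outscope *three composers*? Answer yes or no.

*every corpus* and *three composers* are in the same minimal clause.
Nothing blocks QR of the lower DP to a position above the higher one, so inverse scope is available.
The sentence is scopally ambiguous between *three composers* > *every corpus* and *every corpus* > *three composers*.

Yes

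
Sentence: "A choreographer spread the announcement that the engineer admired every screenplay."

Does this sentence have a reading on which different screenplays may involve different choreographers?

No

This is the *every screenplay* > *a choreographer* reading.
The target quantifier *every screenplay* is part of the complex NP *the announcement that the engineer admired every screenplay*.
Noun-complement clauses are scope islands (the Complex NP Constraint): a quantifier inside one cannot scope into the matrix.
Hence only narrow scope for *every screenplay* (under *a choreographer*) survives.
(Only the surface reading survives: one fixed choreographer with respect to all the relevant screenplays.)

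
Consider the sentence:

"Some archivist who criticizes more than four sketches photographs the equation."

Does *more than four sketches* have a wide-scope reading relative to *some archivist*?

No

*more than four sketches* is embedded in the relative clause *who criticizes more than four sketches*.
Quantifiers inside a relative clause are trapped there; the RC boundary blocks QR.
So the wide-scope reading for *more than four sketches* is blocked.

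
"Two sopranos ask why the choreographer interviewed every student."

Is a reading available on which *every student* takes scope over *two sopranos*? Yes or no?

*every student* is embedded in the embedded question *why the choreographer interviewed every student*.
The wh-island constraint blocks QR out of an embedded interrogative.
So *every student* cannot raise high enough to outscope *two sopranos*; only the surface ordering *two sopranos* > *every student* is available.

No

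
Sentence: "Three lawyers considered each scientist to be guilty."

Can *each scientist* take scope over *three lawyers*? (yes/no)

Yes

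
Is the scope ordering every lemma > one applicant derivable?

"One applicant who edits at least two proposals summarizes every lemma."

Yes

The RC *who edits at least two proposals* is an island, but *every lemma* is not inside it — it is the matrix object, a clausemate of *one applicant*.
Ordinary QR to a clause-peripheral position gives the wide-scope LF for the lower DP.
Both orderings are possible: *one applicant* > *every lemma* and *every lemma* > *one applicant*.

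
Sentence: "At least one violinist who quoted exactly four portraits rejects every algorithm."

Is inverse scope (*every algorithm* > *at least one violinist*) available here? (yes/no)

*every algorithm* is a matrix argument; only *at least one violinist* is modified by the relative clause *who quoted exactly four portraits*, so the RC island is irrelevant to the target quantifier.
Since no island is crossed, the inverse ordering is licensed alongside surface scope.
So *every algorithm* > *at least one violinist* is among the available readings.

Yes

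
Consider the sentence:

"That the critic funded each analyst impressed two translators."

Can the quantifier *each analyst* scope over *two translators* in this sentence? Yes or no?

No

*each analyst* occurs within the sentential subject *that the critic funded each analyst*.
The subject-island constraint blocks QR out of a clausal subject.
So the wide-scope reading for *each analyst* is blocked.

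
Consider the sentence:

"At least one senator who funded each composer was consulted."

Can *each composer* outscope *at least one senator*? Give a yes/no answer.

Structurally, *each composer* is inside the relative clause *who funded each composer*.
Relative clauses block scope extraction: QR cannot target a position outside the modified NP.
*each composer* is confined to the island and cannot take scope over *at least one senator*.

No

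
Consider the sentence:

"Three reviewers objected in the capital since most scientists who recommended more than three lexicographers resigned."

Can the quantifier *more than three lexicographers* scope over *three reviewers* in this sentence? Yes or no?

*more than three lexicographers* occurs within the relative clause *who recommended more than three lexicographers*, which is itself inside the adjunct *since most scientists who recommended more than three lexicographers resigned*.
Nested islands: the RC island is itself inside an adjunct island, so wide scope is doubly excluded.
So *more than three lexicographers* cannot raise to a position above *three reviewers*.

No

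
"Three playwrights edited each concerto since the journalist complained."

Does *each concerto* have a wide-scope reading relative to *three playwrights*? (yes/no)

Yes

Neither queried DP is inside the adjunct, so the adjunct-island constraint does not apply.
Nothing blocks QR of the lower DP to a position above the higher one, so inverse scope is available.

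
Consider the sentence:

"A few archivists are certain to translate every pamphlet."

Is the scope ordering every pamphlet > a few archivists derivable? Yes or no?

*every pamphlet* is inside a raising infinitive, which is transparent to QR (no CP barrier), so it behaves as a matrix argument.
Nothing blocks QR of the lower DP to a position above the higher one, so inverse scope is available.

Yes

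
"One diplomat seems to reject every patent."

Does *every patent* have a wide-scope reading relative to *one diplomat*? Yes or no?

*every patent* is the object of the infinitival complement of a raising predicate; raising infinitives are transparent for QR, so the two DPs are in effect clausemates.
Ordinary QR to a clause-peripheral position gives the wide-scope LF for the lower DP.

Yes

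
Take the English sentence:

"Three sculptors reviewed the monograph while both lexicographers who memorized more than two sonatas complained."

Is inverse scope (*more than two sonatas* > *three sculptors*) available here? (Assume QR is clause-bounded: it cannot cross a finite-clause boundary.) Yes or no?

No

*more than two sonatas* occurs within the relative clause *who memorized more than two sonatas*, which is itself inside the adjunct *while both lexicographers who memorized more than two sonatas complained*.
Both the relative clause and the enclosing adjunct are scope islands; QR cannot cross either.
So *more than two sonatas* cannot raise high enough to outscope *three sculptors*; only the surface ordering *three sculptors* > *more than two sonatas* is available.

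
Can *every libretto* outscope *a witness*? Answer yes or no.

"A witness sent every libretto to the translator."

Yes

*a witness* and *every libretto* are co-arguments of the matrix verb, with nothing but a clause-internal boundary between them.
Nothing blocks QR of the lower DP to a position above the higher one, so inverse scope is available.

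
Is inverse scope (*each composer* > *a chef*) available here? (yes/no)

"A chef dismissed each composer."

Yes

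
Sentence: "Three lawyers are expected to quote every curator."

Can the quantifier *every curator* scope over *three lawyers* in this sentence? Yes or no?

Yes

The matrix predicate is a raising verb, whose infinitival complement is not a scope island — *every curator* can QR into the matrix clause.
Since no island is crossed, the inverse ordering is licensed alongside surface scope.
So *every curator* > *three lawyers* is among the available readings.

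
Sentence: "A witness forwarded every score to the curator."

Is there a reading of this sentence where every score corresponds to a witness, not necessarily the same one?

Yes

That reading corresponds to *every score* > *a witness*.
*a witness* and *every score* are co-arguments of the matrix verb, with nothing but a clause-internal boundary between them.
QR within a single clause is free, so the lower quantifier may take scope over the higher one.
Both orderings are possible: *a witness* > *every score* and *every score* > *a witness*.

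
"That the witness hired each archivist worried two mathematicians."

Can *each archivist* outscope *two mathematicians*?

No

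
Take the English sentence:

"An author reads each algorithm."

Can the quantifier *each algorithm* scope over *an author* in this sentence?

Yes

*each algorithm* and *an author* are in the same minimal clause.
Nothing blocks QR of the lower DP to a position above the higher one, so inverse scope is available.
Both orderings are possible: *an author* > *each algorithm* and *each algorithm* > *an author*.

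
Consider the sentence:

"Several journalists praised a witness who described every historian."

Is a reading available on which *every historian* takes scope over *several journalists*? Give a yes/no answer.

No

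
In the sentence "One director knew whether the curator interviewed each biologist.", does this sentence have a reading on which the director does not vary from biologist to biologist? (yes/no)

The described interpretation is the *one director* > *each biologist* scoping.
Nothing needs to raise for *one director* > *each biologist*, so no island constraint is at stake.

Yes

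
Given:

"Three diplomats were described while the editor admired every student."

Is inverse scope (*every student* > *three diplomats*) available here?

No

*every student* is embedded in the adjunct clause *while the editor admired every student*.
Since the clause is an adjunct (not a complement), the Adjunct Condition blocks QR across its edge.
Hence only narrow scope for *every student* (under *three diplomats*) survives.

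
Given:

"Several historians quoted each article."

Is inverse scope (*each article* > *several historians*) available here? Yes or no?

Yes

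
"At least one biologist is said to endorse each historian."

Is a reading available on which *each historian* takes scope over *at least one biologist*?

The matrix predicate is a raising verb, whose infinitival complement is not a scope island — *each historian* can QR into the matrix clause.
Ordinary QR to a clause-peripheral position gives the wide-scope LF for the lower DP.

Yes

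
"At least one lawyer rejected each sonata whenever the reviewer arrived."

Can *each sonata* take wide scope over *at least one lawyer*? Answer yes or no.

Although there is an adjunct clause, *each sonata* is in the main clause, not inside the adjunct.
No island intervenes, so both surface and inverse scope are derivable.
The sentence is scopally ambiguous between *at least one lawyer* > *each sonata* and *each sonata* > *at least one lawyer*.

Yes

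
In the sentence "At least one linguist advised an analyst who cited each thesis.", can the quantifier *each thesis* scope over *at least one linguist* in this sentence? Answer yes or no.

*each thesis* sits inside the relative clause *who cited each thesis* modifying *an analyst*.
The relative clause forms an island for QR, so the quantifier is confined to the head noun's restrictor.
There is no licit LF on which *each thesis* c-commands *at least one linguist*.

No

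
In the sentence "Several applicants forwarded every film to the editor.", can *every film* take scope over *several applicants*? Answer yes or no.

Yes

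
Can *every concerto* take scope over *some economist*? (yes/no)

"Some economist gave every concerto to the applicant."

Yes

*some economist* and *every concerto* are co-arguments of the matrix verb, with nothing but a clause-internal boundary between them.
Clause-internal QR can adjoin the lower DP above the subject, yielding the inverse reading.
The sentence is scopally ambiguous between *some economist* > *every concerto* and *every concerto* > *some economist*.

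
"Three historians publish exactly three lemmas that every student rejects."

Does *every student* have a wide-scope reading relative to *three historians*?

*every student* is embedded in the relative clause *that every student rejects* modifying *exactly three lemmas*.
Relative clauses are scope islands: a quantifier cannot QR out of a relative clause to take scope in the matrix clause.
*every student* > *three historians* would require crossing that boundary, which is illicit.

No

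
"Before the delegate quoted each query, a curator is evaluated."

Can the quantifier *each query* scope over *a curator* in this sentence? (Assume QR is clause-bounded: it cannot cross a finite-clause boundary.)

No

The target quantifier *each query* is part of the adjunct clause *before the delegate quoted each query*.
Adjunct clauses are scope islands: a quantifier inside an adjunct cannot raise into the matrix clause.
There is no licit LF on which *each query* c-commands *a curator*.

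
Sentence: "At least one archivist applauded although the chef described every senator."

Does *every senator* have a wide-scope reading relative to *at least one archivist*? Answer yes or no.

*every senator* occurs within the adjunct clause *although the chef described every senator*.
Scope out of an adjunct clause is unavailable: QR respects the adjunct-island constraint.
The inverse ordering *every senator* > *at least one archivist* is therefore underivable.

No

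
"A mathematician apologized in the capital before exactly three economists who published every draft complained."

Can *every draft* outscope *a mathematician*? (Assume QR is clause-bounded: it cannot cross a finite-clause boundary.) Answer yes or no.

No

The DP *every draft* is contained in the relative clause *who published every draft*, which is itself inside the adjunct *before exactly three economists who published every draft complained*.
Two island boundaries intervene — the relative clause and the adjunct. Either alone would block QR.
So *every draft* cannot raise to a position above *a mathematician*.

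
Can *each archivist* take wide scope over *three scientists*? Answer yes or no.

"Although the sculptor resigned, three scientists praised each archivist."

Yes

The adjunct clause does not contain *each archivist*, which is the matrix object.
QR within a single clause is free, so the lower quantifier may take scope over the higher one.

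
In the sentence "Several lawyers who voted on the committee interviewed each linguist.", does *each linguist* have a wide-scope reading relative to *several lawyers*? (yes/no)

Yes

The relative clause *who voted on the committee* modifies *several lawyers*, but *each linguist* is not inside that relative clause — it is an argument of the matrix verb.
Clause-internal QR can adjoin the lower DP above the subject, yielding the inverse reading.
Both orderings are possible: *several lawyers* > *each linguist* and *each linguist* > *several lawyers*.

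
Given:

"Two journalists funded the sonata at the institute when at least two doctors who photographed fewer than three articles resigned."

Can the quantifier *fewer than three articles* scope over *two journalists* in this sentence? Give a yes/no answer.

The target quantifier *fewer than three articles* is part of the relative clause *who photographed fewer than three articles*, which is itself inside the adjunct *when at least two doctors who photographed fewer than three articles resigned*.
Even if one barrier were somehow void, the other would still block QR.
So *fewer than three articles* cannot raise high enough to outscope *two journalists*; only the surface ordering *two journalists* > *fewer than three articles* is available.

No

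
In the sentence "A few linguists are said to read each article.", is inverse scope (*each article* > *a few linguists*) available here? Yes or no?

Yes

Infinitival complements of raising predicates do not block QR; *each article* and *a few linguists* are effectively clausemates.
Clause-internal QR can adjoin the lower DP above the subject, yielding the inverse reading.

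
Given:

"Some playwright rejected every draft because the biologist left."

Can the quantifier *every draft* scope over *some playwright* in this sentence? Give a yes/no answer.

Yes

Although there is an adjunct clause, *every draft* is in the main clause, not inside the adjunct.
Since no island is crossed, the inverse ordering is licensed alongside surface scope.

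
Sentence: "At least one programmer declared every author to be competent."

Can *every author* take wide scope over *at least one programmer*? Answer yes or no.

Yes

ECM infinitives lack a CP barrier, so *every author* can QR over the matrix subject *at least one programmer*.
Since no island is crossed, the inverse ordering is licensed alongside surface scope.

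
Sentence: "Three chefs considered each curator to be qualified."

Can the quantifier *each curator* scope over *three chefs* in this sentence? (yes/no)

ECM infinitives lack a CP barrier, so *each curator* can QR over the matrix subject *three chefs*.
Clause-internal QR can adjoin the lower DP above the subject, yielding the inverse reading.
Both orderings are possible: *three chefs* > *each curator* and *each curator* > *three chefs*.

Yes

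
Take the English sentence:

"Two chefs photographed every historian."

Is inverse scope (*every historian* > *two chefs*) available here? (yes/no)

*every historian* is the matrix object and *two chefs* the matrix subject; the two are clausemates.
Nothing blocks QR of the lower DP to a position above the higher one, so inverse scope is available.
So *every historian* > *two chefs* is among the available readings.

Yes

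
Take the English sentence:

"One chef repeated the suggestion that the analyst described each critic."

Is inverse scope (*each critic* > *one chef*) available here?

No

*each critic* sits inside the complex NP *the suggestion that the analyst described each critic*.
A that-clause complement to a noun is an island; QR cannot cross the NP boundary.
There is no licit LF on which *each critic* c-commands *one chef*.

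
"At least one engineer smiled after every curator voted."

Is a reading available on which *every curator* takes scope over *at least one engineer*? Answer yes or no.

No

The DP *every curator* is contained in the adjunct clause *after every curator voted*.
The adjunct-island constraint bars QR out of an adverbial clause.
*every curator* is confined to the island and cannot take scope over *at least one engineer*.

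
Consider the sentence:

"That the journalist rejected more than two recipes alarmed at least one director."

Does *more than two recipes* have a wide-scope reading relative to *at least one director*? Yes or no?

*more than two recipes* occurs within the sentential subject *that the journalist rejected more than two recipes*.
Sentential subjects are islands: a quantifier inside the subject clause cannot raise over the matrix predicate.
*more than two recipes* is confined to the island and cannot take scope over *at least one director*.

No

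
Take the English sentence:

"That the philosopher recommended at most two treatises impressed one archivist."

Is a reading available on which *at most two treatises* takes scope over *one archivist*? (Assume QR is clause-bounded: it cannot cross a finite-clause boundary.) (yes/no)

*at most two treatises* sits inside the sentential subject *that the philosopher recommended at most two treatises*.
Clausal subjects are scope islands; QR from inside the subject into the matrix is barred.
*at most two treatises* > *one archivist* would require crossing that boundary, which is illicit.

No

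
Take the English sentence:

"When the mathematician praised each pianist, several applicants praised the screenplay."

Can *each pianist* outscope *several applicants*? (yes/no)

The DP *each pianist* is contained in the adjunct clause *when the mathematician praised each pianist*.
Adverbial clauses are not L-marked, so they are barriers for QR — the quantifier cannot escape the adjunct.
The ordering *each pianist* > *several applicants* is therefore underivable.

No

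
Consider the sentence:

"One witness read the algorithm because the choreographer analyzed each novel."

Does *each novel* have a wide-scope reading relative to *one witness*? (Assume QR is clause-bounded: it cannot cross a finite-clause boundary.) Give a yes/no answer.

No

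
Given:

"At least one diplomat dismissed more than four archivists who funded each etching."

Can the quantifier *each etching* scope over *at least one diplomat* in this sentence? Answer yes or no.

No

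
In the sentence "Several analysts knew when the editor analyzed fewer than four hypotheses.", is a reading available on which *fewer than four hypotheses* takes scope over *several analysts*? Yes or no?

No

*fewer than four hypotheses* occurs within the embedded question *when the editor analyzed fewer than four hypotheses*.
The wh-island constraint blocks QR out of an embedded interrogative.
So the wide-scope reading for *fewer than four hypotheses* is blocked.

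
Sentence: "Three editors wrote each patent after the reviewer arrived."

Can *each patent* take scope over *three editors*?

Yes

*each patent* is a matrix argument; the adjunct is an island but the target quantifier is outside it.
Since no island is crossed, the inverse ordering is licensed alongside surface scope.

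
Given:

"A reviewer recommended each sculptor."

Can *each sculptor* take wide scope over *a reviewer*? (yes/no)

Yes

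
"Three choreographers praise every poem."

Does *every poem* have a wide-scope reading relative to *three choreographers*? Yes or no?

Yes

Both DPs are arguments of the same predicate; there is no clause or island boundary between them.
With no island boundary between them, the object can take inverse scope over the subject via ordinary QR within the clause.
So *every poem* > *three choreographers* is among the available readings.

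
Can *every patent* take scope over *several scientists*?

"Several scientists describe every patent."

Yes

Both DPs are arguments of the same predicate; there is no clause or island boundary between them.
No island intervenes, so both surface and inverse scope are derivable.
So *every patent* > *several scientists* is among the available readings.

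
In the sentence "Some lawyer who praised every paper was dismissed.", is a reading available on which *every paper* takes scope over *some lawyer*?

No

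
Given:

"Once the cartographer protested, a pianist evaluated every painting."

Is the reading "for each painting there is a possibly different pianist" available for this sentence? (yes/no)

Yes

The described interpretation is the *every painting* > *a pianist* scoping.
Neither queried DP is inside the adjunct, so the adjunct-island constraint does not apply.
Ordinary QR to a clause-peripheral position gives the wide-scope LF for the lower DP.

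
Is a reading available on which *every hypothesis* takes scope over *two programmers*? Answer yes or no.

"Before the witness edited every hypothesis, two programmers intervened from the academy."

*every hypothesis* occurs within the adjunct clause *before the witness edited every hypothesis*.
Adjuncts are opaque for quantifier raising; a quantifier in an adjunct stays inside it.
*every hypothesis* > *two programmers* would require crossing that boundary, which is illicit.

No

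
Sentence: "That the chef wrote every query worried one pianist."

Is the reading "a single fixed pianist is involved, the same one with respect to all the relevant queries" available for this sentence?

Yes

The paraphrase describes the scope ordering *one pianist* > *every query*.
Nothing needs to raise out of an island for *one pianist* > *every query*: *one pianist* takes scope from its matrix position over the clause containing *every query*.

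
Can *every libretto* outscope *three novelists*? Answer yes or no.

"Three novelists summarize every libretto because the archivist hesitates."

Yes

The adjunct island is irrelevant here — *every libretto* and *three novelists* are both in the matrix clause.
Since no island is crossed, the inverse ordering is licensed alongside surface scope.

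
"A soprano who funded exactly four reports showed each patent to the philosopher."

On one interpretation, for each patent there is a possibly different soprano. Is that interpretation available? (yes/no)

The described interpretation is the *each patent* > *a soprano* scoping.
*each patent* sits in the matrix clause, not in the relative clause on *a soprano*.
Ordinary QR to a clause-peripheral position gives the wide-scope LF for the lower DP.
The sentence is scopally ambiguous between *a soprano* > *each patent* and *each patent* > *a soprano*.

Yes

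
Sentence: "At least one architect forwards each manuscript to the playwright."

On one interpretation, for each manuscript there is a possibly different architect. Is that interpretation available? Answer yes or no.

Yes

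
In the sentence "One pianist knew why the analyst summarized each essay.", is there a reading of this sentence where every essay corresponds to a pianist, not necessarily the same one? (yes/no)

No

The paraphrase describes the scope ordering *each essay* > *one pianist*.
*each essay* occurs within the embedded question *why the analyst summarized each essay*.
QR across an interrogative CP boundary is ruled out as a wh-island violation.
There is no licit LF on which *each essay* c-commands *one pianist*.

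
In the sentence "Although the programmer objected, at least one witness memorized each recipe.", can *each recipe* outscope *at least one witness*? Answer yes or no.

Yes

Although there is an adjunct clause, *each recipe* is in the main clause, not inside the adjunct.
Nothing blocks QR of the lower DP to a position above the higher one, so inverse scope is available.
So *each recipe* > *at least one witness* is among the available readings.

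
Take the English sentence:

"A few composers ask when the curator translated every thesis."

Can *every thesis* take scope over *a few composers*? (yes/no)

*every thesis* sits inside the embedded question *when the curator translated every thesis*.
The wh-island constraint blocks QR out of an embedded interrogative.
The inverse ordering *every thesis* > *a few composers* is therefore underivable.

No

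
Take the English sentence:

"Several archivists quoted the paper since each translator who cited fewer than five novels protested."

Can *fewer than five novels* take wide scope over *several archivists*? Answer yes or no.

No

*fewer than five novels* sits inside the relative clause *who cited fewer than five novels*, which is itself inside the adjunct *since each translator who cited fewer than five novels protested*.
Both the relative clause and the enclosing adjunct are scope islands; QR cannot cross either.
The inverse ordering *fewer than five novels* > *several archivists* is therefore underivable.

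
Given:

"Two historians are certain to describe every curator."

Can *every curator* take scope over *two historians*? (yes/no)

Yes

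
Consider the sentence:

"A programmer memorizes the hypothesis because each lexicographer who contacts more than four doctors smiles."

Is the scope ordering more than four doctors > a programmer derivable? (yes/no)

*more than four doctors* occurs within the relative clause *who contacts more than four doctors*, which is itself inside the adjunct *because each lexicographer who contacts more than four doctors smiles*.
Both the relative clause and the enclosing adjunct are scope islands; QR cannot cross either.
So *more than four doctors* cannot raise high enough to outscope *a programmer*; only the surface ordering *a programmer* > *more than four doctors* is available.

No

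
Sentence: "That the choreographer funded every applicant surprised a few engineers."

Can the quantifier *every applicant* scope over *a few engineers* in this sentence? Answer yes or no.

No

Structurally, *every applicant* is inside the sentential subject *that the choreographer funded every applicant*.
Clausal subjects are scope islands; QR from inside the subject into the matrix is barred.
So the wide-scope reading for *every applicant* is blocked.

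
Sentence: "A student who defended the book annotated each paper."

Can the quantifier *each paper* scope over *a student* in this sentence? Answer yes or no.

Yes

*each paper* sits in the matrix clause, not in the relative clause on *a student*.
Clause-internal QR can adjoin the lower DP above the subject, yielding the inverse reading.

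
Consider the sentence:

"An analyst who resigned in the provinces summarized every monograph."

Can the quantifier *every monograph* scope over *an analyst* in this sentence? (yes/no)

Yes

*every monograph* sits in the matrix clause, not in the relative clause on *an analyst*.
Since no island is crossed, the inverse ordering is licensed alongside surface scope.
So *every monograph* > *an analyst* is among the available readings.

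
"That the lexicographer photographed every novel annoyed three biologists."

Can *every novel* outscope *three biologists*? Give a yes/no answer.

The target quantifier *every novel* is part of the sentential subject *that the lexicographer photographed every novel*.
Subjects — clausal subjects included — are islands for extraction, and QR is no exception.
There is no licit LF on which *every novel* c-commands *three biologists*.

No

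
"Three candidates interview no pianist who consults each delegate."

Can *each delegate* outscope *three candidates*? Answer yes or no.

No

*each delegate* occurs within the relative clause *who consults each delegate* modifying *no pianist*.
A relative clause is a scope island — quantifier raising cannot cross its boundary.
*each delegate* is confined to the island and cannot take scope over *three candidates*.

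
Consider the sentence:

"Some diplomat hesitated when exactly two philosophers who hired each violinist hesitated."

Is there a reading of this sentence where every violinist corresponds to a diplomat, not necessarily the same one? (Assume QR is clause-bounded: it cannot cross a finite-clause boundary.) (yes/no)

This is the *each violinist* > *some diplomat* reading.
The DP *each violinist* is contained in the relative clause *who hired each violinist*, which is itself inside the adjunct *when exactly two philosophers who hired each violinist hesitated*.
Even if one barrier were somehow void, the other would still block QR.
Hence only narrow scope for *each violinist* (under *some diplomat*) survives.
(Only the surface reading survives: one fixed diplomat with respect to all the relevant violinists.)

No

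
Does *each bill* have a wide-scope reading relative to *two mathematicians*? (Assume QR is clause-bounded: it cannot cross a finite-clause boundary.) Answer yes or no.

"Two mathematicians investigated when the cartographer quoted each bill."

No

*each bill* is embedded in the embedded question *when the cartographer quoted each bill*.
Embedded wh-clauses are opaque for QR, so the quantifier stays inside the question.
So *each bill* cannot raise to a position above *two mathematicians*.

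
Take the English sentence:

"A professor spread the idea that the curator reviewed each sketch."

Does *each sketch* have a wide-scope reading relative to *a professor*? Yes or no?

Structurally, *each sketch* is inside the complex NP *the idea that the curator reviewed each sketch*.
A that-clause complement to a noun is an island; QR cannot cross the NP boundary.
*each sketch* is confined to the island and cannot take scope over *a professor*.

No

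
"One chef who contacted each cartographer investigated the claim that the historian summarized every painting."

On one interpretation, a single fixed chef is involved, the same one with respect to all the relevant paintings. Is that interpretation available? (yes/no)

The paraphrase describes the scope ordering *one chef* > *every painting*.
That is the surface-scope ordering, which is always one of the available readings — island constraints only ever restrict inverse scope.

Yes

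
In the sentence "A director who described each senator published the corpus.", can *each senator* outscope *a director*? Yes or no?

No

*each senator* occurs within the relative clause *who described each senator*.
Relative clauses block scope extraction: QR cannot target a position outside the modified NP.
*each senator* > *a director* would require crossing that boundary, which is illicit.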